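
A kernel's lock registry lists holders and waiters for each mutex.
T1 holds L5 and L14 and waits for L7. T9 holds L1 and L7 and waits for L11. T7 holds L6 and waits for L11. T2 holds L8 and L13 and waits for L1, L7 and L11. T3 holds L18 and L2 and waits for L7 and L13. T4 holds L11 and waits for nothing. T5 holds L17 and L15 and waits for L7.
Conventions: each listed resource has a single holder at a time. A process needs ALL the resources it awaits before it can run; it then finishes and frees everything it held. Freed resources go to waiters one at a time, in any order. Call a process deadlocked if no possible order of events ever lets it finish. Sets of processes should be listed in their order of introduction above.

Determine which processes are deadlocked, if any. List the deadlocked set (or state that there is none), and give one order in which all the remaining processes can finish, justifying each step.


No process is deadlocked.
Key observation: all waits point, directly or indirectly, at processes that can finish, so nothing is permanently blocked.
The rest can finish in the order T4, T7, T9, T5, T2, T1, T3.
Verifying each step:
  T4: no waits; runs immediately, freeing L11
  T7: everything it awaited (L11) is free; runs, freeing L6
  T9: everything it awaited (L11) is free; runs, freeing L1 and L7
  T5: everything it awaited (L7) is free; runs, freeing L17 and L15
  T2: everything it awaited (L1, L7 and L11) is free; runs, freeing L8 and L13
  T1: everything it awaited (L7) is free; runs, freeing L5 and L14
  T3: everything it awaited (L7 and L13) is free; runs, freeing L18 and L2


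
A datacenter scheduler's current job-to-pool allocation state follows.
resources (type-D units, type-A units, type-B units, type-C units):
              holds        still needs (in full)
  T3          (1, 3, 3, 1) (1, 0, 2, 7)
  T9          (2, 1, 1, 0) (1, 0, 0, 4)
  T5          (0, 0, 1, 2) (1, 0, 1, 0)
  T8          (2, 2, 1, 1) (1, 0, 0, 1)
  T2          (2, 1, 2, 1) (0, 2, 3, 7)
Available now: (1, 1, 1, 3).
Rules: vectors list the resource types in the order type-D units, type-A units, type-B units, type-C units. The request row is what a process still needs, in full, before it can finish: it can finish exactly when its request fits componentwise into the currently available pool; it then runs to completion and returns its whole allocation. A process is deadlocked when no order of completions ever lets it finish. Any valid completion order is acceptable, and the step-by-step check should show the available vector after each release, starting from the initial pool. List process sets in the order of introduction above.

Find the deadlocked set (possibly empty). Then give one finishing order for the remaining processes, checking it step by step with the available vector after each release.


Deadlocked: T3 and T2.
Key observation: the pool after T5, T9, T8 is (5, 4, 4, 6); every surviving request exceeds it in type-C units, so progress ends there.
One completion order for the rest: T5, T9, T8. Walking it through:
  pool = (1, 1, 1, 3)
  T5 needs (1, 0, 1, 0) <= (1, 1, 1, 3) -> finishes; pool += (0, 0, 1, 2) = (1, 1, 2, 5)
  T9 needs (1, 0, 0, 4) <= (1, 1, 2, 5) -> finishes; pool += (2, 1, 1, 0) = (3, 2, 3, 5)
  T8 needs (1, 0, 0, 1) <= (3, 2, 3, 5) -> finishes; pool += (2, 2, 1, 1) = (5, 4, 4, 6)
The blocked processes can never fit:
  blocked: T3 wants (1, 0, 2, 7), pool (5, 4, 4, 6) — not enough type-C units
  blocked: T2 wants (0, 2, 3, 7), pool (5, 4, 4, 6) — not enough type-C units


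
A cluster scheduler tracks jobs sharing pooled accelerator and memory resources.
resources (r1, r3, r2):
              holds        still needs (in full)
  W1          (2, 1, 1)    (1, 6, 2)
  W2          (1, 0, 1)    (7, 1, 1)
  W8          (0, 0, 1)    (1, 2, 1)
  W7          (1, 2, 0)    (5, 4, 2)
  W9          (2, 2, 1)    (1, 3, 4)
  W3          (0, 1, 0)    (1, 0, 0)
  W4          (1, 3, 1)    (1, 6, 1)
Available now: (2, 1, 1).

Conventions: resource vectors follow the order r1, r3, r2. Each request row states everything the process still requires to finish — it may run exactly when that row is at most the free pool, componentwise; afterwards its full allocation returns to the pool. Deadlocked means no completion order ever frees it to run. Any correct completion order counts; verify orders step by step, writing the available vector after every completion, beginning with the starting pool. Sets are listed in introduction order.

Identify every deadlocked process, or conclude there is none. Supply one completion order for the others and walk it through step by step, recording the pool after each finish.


The deadlocked set is W1, W2, W7, W9 and W4.
Key observation: after W3, W8 the pool peaks at (2, 2, 2), and each blocked process is short somewhere: W1 on r3; W2 on r1; W7 on r1, r3; W9 on r3, r2; W4 on r3.
One completion order for the rest: W3, W8. Walking it through:
  pool = (2, 1, 1)
  W3: need (1, 0, 0) fits (2, 1, 1); releases (0, 1, 0), pool now (2, 2, 1)
  W8: need (1, 2, 1) fits (2, 2, 1); releases (0, 0, 1), pool now (2, 2, 2)
The stuck group stays short no matter what:
  W1 cannot run: need (1, 6, 2) vs free (2, 2, 2) (insufficient r3)
  W2 cannot run: need (7, 1, 1) vs free (2, 2, 2) (insufficient r1)
  W7 cannot run: need (5, 4, 2) vs free (2, 2, 2) (insufficient r1 and r3)
  W9 cannot run: need (1, 3, 4) vs free (2, 2, 2) (insufficient r3 and r2)
  W4 cannot run: need (1, 6, 1) vs free (2, 2, 2) (insufficient r3)


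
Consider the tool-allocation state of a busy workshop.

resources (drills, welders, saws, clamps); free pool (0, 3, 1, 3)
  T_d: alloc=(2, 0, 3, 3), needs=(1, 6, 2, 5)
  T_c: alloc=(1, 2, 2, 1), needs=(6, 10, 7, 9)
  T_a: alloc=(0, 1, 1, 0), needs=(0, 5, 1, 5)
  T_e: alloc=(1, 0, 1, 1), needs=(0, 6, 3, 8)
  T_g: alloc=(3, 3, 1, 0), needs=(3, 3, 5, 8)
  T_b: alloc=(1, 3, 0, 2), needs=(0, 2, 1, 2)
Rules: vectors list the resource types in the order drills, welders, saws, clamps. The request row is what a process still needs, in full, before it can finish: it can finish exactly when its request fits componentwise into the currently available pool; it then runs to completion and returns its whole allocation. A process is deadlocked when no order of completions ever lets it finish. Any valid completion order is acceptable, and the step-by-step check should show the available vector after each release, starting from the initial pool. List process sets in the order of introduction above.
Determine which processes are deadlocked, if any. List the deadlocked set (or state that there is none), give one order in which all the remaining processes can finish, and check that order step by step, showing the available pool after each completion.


Nothing here is deadlocked.
Key observation: T_b leads a chain of completions in which each release enables another process.
One completion order for the rest: T_b, T_a, T_d, T_g, T_e, T_c. Walking it through:
  pool = (0, 3, 1, 3)
  T_b: need (0, 2, 1, 2) fits (0, 3, 1, 3); releases (1, 3, 0, 2), pool now (1, 6, 1, 5)
  T_a: need (0, 5, 1, 5) fits (1, 6, 1, 5); releases (0, 1, 1, 0), pool now (1, 7, 2, 5)
  T_d: need (1, 6, 2, 5) fits (1, 7, 2, 5); releases (2, 0, 3, 3), pool now (3, 7, 5, 8)
  T_g: need (3, 3, 5, 8) fits (3, 7, 5, 8); releases (3, 3, 1, 0), pool now (6, 10, 6, 8)
  T_e: need (0, 6, 3, 8) fits (6, 10, 6, 8); releases (1, 0, 1, 1), pool now (7, 10, 7, 9)
  T_c: need (6, 10, 7, 9) fits (7, 10, 7, 9); releases (1, 2, 2, 1), pool now (8, 12, 9, 10)


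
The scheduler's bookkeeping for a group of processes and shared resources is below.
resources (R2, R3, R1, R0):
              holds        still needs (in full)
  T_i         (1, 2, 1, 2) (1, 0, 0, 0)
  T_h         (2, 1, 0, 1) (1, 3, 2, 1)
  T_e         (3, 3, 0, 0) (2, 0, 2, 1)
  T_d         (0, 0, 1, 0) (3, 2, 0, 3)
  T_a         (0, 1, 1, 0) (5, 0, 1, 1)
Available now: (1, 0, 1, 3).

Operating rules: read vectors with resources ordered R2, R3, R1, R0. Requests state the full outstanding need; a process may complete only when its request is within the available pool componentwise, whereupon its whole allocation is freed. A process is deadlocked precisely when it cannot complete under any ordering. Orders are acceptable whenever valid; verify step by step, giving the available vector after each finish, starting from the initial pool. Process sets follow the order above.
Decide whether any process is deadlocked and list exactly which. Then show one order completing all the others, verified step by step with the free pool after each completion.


Nothing here is deadlocked.
Key observation: there is always a runnable process — T_i first — so the state unwinds completely.
One completion order for the rest: T_i, T_e, T_d, T_h, T_a. Check, step by step:
  pool = (1, 0, 1, 3)
  run T_i (needs (1, 0, 0, 0), free (1, 0, 1, 3)); after release of (1, 2, 1, 2) the pool is (2, 2, 2, 5)
  run T_e (needs (2, 0, 2, 1), free (2, 2, 2, 5)); after release of (3, 3, 0, 0) the pool is (5, 5, 2, 5)
  run T_d (needs (3, 2, 0, 3), free (5, 5, 2, 5)); after release of (0, 0, 1, 0) the pool is (5, 5, 3, 5)
  run T_h (needs (1, 3, 2, 1), free (5, 5, 3, 5)); after release of (2, 1, 0, 1) the pool is (7, 6, 3, 6)
  run T_a (needs (5, 0, 1, 1), free (7, 6, 3, 6)); after release of (0, 1, 1, 0) the pool is (7, 7, 4, 6)


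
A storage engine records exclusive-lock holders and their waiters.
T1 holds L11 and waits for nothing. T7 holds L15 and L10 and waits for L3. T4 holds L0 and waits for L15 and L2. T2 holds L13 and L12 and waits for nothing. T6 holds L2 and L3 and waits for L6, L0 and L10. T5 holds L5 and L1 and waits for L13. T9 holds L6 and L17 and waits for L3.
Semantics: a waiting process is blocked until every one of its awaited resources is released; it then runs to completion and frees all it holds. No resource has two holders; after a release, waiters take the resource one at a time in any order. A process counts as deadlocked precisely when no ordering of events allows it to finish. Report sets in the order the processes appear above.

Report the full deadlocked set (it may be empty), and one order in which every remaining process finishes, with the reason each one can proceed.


Deadlocked: T7, T4, T6 and T9.
Key observation: along T7 -> T6 -> T7, each member waits on what the next one holds — a deadlock; T4 and T9 are caught in further circular waits.
The rest can finish in the order T2, T1, T5.
Walking it through:
  run T2 (it waits on nothing); releases L13 and L12
  run T1 (it waits on nothing); releases L11
  T5 waits on L13 — all released -> runs and releases L5 and L1


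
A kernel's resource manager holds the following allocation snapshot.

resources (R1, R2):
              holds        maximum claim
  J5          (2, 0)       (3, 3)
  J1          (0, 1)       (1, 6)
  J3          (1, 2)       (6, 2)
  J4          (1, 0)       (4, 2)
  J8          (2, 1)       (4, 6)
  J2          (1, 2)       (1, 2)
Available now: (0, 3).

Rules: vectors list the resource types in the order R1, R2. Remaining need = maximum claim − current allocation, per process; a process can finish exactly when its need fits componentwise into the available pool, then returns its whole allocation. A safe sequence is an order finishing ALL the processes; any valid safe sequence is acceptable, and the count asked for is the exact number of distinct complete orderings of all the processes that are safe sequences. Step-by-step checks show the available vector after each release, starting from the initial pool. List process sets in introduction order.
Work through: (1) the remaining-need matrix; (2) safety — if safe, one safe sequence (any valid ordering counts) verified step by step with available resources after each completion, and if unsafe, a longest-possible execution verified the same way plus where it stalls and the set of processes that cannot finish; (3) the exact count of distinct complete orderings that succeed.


(1) Need matrix, components ordered R1, R2:
  J5: (1, 3)
  J1: (1, 5)
  J3: (5, 0)
  J4: (3, 2)
  J8: (2, 5)
  J2: (0, 0)
(2) SAFE. One safe sequence: J2, J5, J8, J4, J3, J1.
Key observation: J5 is the earliest step where a requested resource binds exactly: need (1, 3), pool (1, 5) at its turn.
Verifying each step:
  pool = (0, 3)
  J2 needs (0, 0) <= (0, 3) -> finishes; pool += (1, 2) = (1, 5)
  J5 needs (1, 3) <= (1, 5) -> finishes; pool += (2, 0) = (3, 5)
  J8 needs (2, 5) <= (3, 5) -> finishes; pool += (2, 1) = (5, 6)
  J4 needs (3, 2) <= (5, 6) -> finishes; pool += (1, 0) = (6, 6)
  J3 needs (5, 0) <= (6, 6) -> finishes; pool += (1, 2) = (7, 8)
  J1 needs (1, 5) <= (7, 8) -> finishes; pool += (0, 1) = (7, 9)
(3) Precisely 15 of the possible complete orderings are safe sequences.


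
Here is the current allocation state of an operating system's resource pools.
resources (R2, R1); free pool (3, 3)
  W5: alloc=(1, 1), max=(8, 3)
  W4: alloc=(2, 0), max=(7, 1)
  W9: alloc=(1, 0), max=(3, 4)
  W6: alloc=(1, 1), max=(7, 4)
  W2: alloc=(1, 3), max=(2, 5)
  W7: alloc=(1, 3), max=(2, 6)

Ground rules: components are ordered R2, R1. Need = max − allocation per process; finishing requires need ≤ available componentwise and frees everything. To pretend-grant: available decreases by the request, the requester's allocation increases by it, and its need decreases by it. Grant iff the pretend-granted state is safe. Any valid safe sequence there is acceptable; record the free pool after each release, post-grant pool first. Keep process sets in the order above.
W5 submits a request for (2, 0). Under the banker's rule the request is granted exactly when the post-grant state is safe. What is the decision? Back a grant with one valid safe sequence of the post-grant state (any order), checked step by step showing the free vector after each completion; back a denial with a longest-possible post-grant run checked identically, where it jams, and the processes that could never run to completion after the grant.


DENY — the pretend-granted state is unsafe.
Key observation: no order helps: past W2, W9, W7, the free pool tops out at (4, 9), below what each blocked process needs in R2.
Pretend the grant happened; the run W2, W9, W7 goes as far as possible. Walking it through:
  pool = (1, 3)
  W2 needs (1, 2) <= (1, 3) -> finishes; pool += (1, 3) = (2, 6)
  W9 needs (2, 4) <= (2, 6) -> finishes; pool += (1, 0) = (3, 6)
  W7 needs (1, 3) <= (3, 6) -> finishes; pool += (1, 3) = (4, 9)
  W5 still needs (5, 2) but only (4, 9) is free — short on R2
  W4 still needs (5, 1) but only (4, 9) is free — short on R2
  W6 still needs (6, 3) but only (4, 9) is free — short on R2
Processes that could never finish after the grant: W5, W4 and W6.


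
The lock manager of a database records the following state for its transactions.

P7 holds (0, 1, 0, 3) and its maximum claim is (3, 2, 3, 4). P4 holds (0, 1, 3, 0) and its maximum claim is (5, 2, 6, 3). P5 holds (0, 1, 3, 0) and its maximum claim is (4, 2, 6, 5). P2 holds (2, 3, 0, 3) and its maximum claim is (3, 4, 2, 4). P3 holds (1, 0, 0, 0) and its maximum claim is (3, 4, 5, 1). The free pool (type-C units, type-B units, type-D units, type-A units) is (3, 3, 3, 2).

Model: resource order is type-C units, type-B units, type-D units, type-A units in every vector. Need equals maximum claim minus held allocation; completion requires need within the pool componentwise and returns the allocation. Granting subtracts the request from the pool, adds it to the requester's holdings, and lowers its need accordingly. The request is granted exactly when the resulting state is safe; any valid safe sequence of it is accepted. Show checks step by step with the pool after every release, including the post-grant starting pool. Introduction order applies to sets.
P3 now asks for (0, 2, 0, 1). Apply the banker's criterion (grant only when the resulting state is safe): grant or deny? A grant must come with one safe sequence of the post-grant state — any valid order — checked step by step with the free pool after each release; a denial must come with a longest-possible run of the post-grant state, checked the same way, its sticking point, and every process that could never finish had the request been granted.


GRANT — the state after the grant stays safe, e.g. via P2, P4, P3, P5, P7.
Key observation: post-grant, (3, 1, 3, 1) remains, and an order beginning with P2 completes everyone.
Verifying the post-grant state step by step:
  pool = (3, 1, 3, 1)
  P2: need (1, 1, 2, 1) fits (3, 1, 3, 1); releases (2, 3, 0, 3), pool now (5, 4, 3, 4)
  P4: need (5, 1, 3, 3) fits (5, 4, 3, 4); releases (0, 1, 3, 0), pool now (5, 5, 6, 4)
  P3: need (2, 2, 5, 0) fits (5, 5, 6, 4); releases (1, 2, 0, 1), pool now (6, 7, 6, 5)
  P5: need (4, 1, 3, 5) fits (6, 7, 6, 5); releases (0, 1, 3, 0), pool now (6, 8, 9, 5)
  P7: need (3, 1, 3, 1) fits (6, 8, 9, 5); releases (0, 1, 0, 3), pool now (6, 9, 9, 8)


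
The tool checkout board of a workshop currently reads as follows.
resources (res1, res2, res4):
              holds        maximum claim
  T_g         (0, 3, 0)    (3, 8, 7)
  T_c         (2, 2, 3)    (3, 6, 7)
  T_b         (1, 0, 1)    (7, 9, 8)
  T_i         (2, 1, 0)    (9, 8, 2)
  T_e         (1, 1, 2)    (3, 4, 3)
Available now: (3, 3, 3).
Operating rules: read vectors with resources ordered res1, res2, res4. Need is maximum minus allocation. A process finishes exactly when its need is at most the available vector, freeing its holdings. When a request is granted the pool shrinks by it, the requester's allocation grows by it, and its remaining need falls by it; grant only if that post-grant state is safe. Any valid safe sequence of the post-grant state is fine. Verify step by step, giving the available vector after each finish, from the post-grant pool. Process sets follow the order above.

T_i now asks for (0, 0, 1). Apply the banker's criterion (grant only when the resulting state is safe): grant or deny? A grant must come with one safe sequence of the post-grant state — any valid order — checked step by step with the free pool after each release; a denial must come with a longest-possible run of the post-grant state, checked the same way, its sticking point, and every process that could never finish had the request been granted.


GRANT. The post-grant state is safe; one safe sequence: T_e, T_c, T_g, T_b, T_i.
Key observation: after the grant the pool drops to (3, 3, 2), which still lets T_e finish first and unwind the rest.
Verifying the post-grant state step by step:
  pool = (3, 3, 2)
  T_e: need (2, 3, 1) fits (3, 3, 2); releases (1, 1, 2), pool now (4, 4, 4)
  T_c: need (1, 4, 4) fits (4, 4, 4); releases (2, 2, 3), pool now (6, 6, 7)
  T_g: need (3, 5, 7) fits (6, 6, 7); releases (0, 3, 0), pool now (6, 9, 7)
  T_b: need (6, 9, 7) fits (6, 9, 7); releases (1, 0, 1), pool now (7, 9, 8)
  T_i: need (7, 7, 1) fits (7, 9, 8); releases (2, 1, 1), pool now (9, 10, 9)


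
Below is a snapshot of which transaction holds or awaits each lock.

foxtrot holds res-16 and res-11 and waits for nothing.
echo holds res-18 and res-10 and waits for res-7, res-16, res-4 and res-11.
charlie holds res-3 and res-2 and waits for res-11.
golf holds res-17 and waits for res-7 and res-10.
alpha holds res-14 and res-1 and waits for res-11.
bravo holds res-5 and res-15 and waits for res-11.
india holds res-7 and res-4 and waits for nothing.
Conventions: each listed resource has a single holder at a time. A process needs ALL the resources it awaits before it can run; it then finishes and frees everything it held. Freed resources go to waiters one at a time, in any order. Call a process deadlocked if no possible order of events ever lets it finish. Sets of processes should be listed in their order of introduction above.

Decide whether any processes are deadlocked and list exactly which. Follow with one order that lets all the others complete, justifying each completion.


No process is deadlocked.
Key observation: the waits form no ring: some process can always run, and its releases unblock the others one by one.
A valid finishing order for the others: foxtrot, india, echo, charlie, bravo, alpha, golf.
Walking it through:
  foxtrot: no waits; runs immediately, freeing res-16 and res-11
  india: no waits; runs immediately, freeing res-7 and res-4
  echo: everything it awaited (res-7, res-16, res-4 and res-11) is free; runs, freeing res-18 and res-10
  charlie: everything it awaited (res-11) is free; runs, freeing res-3 and res-2
  bravo: everything it awaited (res-11) is free; runs, freeing res-5 and res-15
  alpha: everything it awaited (res-11) is free; runs, freeing res-14 and res-1
  golf: everything it awaited (res-7 and res-10) is free; runs, freeing res-17


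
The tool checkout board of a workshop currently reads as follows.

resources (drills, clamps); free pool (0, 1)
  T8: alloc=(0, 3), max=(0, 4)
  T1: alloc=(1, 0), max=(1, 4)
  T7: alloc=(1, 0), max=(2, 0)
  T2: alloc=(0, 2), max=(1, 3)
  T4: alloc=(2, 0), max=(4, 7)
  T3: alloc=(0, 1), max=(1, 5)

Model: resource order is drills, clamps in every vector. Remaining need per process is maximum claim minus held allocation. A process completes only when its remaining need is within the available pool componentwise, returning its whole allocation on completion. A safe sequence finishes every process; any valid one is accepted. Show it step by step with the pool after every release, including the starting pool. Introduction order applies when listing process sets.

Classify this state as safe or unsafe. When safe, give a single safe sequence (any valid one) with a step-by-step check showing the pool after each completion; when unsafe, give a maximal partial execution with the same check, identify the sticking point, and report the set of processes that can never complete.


SAFE, for example via the order T8, T1, T7, T2, T3, T4.
Key observation: the first exact fit in this order is T8 — it needs (0, 1) with (0, 1) free, meeting a requested resource to the last unit.
Step-by-step check:
  pool = (0, 1)
  T8 needs (0, 1) <= (0, 1) -> finishes; pool += (0, 3) = (0, 4)
  T1 needs (0, 4) <= (0, 4) -> finishes; pool += (1, 0) = (1, 4)
  T7 needs (1, 0) <= (1, 4) -> finishes; pool += (1, 0) = (2, 4)
  T2 needs (1, 1) <= (2, 4) -> finishes; pool += (0, 2) = (2, 6)
  T3 needs (1, 4) <= (2, 6) -> finishes; pool += (0, 1) = (2, 7)
  T4 needs (2, 7) <= (2, 7) -> finishes; pool += (2, 0) = (4, 7)


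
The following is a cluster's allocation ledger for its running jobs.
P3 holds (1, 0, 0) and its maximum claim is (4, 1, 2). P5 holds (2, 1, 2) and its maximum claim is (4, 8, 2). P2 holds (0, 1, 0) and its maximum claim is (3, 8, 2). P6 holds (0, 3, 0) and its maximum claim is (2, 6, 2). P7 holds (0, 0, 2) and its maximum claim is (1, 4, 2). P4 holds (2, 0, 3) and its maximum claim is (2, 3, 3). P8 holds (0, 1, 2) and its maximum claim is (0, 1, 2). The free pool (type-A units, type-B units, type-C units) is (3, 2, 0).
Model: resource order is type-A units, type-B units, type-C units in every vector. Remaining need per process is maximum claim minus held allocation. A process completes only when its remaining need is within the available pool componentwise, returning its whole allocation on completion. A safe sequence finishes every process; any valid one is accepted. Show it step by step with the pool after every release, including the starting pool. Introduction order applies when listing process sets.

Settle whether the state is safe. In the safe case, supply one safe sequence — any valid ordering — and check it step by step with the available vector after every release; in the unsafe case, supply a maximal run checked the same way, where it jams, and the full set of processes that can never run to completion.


The state is UNSAFE.
Key observation: type-B units is the bottleneck — with P8, P4, P6, P3, P7 done the pool holds (6, 6, 7), short of every remaining need.
The run P8, P4, P6, P3, P7 cannot be extended any further. Check, step by step:
  pool = (3, 2, 0)
  P8: need (0, 0, 0) fits (3, 2, 0); releases (0, 1, 2), pool now (3, 3, 2)
  P4: need (0, 3, 0) fits (3, 3, 2); releases (2, 0, 3), pool now (5, 3, 5)
  P6: need (2, 3, 2) fits (5, 3, 5); releases (0, 3, 0), pool now (5, 6, 5)
  P3: need (3, 1, 2) fits (5, 6, 5); releases (1, 0, 0), pool now (6, 6, 5)
  P7: need (1, 4, 0) fits (6, 6, 5); releases (0, 0, 2), pool now (6, 6, 7)
  P5 still needs (2, 7, 0) but only (6, 6, 7) is free — short on type-B units
  P2 still needs (3, 7, 2) but only (6, 6, 7) is free — short on type-B units
Never able to finish: P5 and P2.


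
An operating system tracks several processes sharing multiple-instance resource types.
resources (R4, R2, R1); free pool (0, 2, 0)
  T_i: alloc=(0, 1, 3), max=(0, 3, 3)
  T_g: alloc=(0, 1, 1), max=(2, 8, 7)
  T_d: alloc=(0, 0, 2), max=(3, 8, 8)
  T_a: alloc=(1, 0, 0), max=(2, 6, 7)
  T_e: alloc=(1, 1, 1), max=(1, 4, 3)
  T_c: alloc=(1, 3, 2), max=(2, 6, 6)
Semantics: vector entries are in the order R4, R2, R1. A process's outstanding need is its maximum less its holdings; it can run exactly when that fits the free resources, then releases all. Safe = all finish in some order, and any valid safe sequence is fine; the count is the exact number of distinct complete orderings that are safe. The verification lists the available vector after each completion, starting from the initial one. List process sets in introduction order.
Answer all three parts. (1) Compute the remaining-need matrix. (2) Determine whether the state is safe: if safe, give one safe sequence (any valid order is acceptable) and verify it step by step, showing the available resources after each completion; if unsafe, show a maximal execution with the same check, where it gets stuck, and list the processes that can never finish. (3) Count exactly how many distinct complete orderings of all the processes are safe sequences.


(1) Need matrix, components ordered R4, R2, R1:
  T_i: (0, 2, 0)
  T_g: (2, 7, 6)
  T_d: (3, 8, 6)
  T_a: (1, 6, 7)
  T_e: (0, 3, 2)
  T_c: (1, 3, 4)
(2) The state is SAFE; one workable sequence: T_i, T_e, T_c, T_g, T_a, T_d.
Key observation: at T_i the run first touches a limit — (0, 2, 0) against (0, 2, 0), exact on a resource it actually requests.
Walking it through:
  pool = (0, 2, 0)
  run T_i (needs (0, 2, 0), free (0, 2, 0)); after release of (0, 1, 3) the pool is (0, 3, 3)
  run T_e (needs (0, 3, 2), free (0, 3, 3)); after release of (1, 1, 1) the pool is (1, 4, 4)
  run T_c (needs (1, 3, 4), free (1, 4, 4)); after release of (1, 3, 2) the pool is (2, 7, 6)
  run T_g (needs (2, 7, 6), free (2, 7, 6)); after release of (0, 1, 1) the pool is (2, 8, 7)
  run T_a (needs (1, 6, 7), free (2, 8, 7)); after release of (1, 0, 0) the pool is (3, 8, 7)
  run T_d (needs (3, 8, 6), free (3, 8, 7)); after release of (0, 0, 2) the pool is (3, 8, 9)
(3) Precisely 1 of the possible complete orderings is a safe sequence.


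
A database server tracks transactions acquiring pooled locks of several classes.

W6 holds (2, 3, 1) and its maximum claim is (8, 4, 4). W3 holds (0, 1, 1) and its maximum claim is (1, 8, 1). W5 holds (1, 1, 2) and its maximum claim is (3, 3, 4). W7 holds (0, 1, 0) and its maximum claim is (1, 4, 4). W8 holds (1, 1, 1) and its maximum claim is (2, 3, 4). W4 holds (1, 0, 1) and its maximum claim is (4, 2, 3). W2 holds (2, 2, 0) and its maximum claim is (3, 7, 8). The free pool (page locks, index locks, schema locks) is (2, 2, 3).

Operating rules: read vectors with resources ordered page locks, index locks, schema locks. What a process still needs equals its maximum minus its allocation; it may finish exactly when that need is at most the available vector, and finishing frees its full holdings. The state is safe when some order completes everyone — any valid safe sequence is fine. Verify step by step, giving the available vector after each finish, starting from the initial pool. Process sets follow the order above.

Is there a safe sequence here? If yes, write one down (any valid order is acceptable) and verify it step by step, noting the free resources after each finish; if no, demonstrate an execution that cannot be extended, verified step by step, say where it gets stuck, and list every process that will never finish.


UNSAFE.
Key observation: after W8, W5, W7, W4 the pool peaks at (5, 5, 7), and each blocked process is short somewhere: W6 on page locks; W3 on index locks; W2 on schema locks.
A maximal execution: W8, W5, W7, W4 — then nothing else fits. Check, step by step:
  pool = (2, 2, 3)
  run W8 (needs (1, 2, 3), free (2, 2, 3)); after release of (1, 1, 1) the pool is (3, 3, 4)
  run W5 (needs (2, 2, 2), free (3, 3, 4)); after release of (1, 1, 2) the pool is (4, 4, 6)
  run W7 (needs (1, 3, 4), free (4, 4, 6)); after release of (0, 1, 0) the pool is (4, 5, 6)
  run W4 (needs (3, 2, 2), free (4, 5, 6)); after release of (1, 0, 1) the pool is (5, 5, 7)
  W6 cannot run: need (6, 1, 3) vs free (5, 5, 7) (insufficient page locks)
  W3 cannot run: need (1, 7, 0) vs free (5, 5, 7) (insufficient index locks)
  W2 cannot run: need (1, 5, 8) vs free (5, 5, 7) (insufficient schema locks)
Never able to finish: W6, W3 and W2.


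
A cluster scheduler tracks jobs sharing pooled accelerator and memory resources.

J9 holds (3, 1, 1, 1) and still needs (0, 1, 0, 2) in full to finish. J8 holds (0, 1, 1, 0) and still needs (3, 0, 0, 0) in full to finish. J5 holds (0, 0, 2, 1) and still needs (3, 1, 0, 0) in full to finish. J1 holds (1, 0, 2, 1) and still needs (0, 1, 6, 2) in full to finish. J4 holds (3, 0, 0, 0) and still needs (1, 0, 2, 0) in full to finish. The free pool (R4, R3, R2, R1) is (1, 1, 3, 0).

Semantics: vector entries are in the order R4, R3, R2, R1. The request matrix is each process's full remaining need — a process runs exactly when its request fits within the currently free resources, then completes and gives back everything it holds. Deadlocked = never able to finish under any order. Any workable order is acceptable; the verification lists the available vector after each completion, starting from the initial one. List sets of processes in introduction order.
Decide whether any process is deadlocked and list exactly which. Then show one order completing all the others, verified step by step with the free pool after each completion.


Deadlocked: J9 and J1.
Key observation: the wall is R1: completing J4, J8, J5 brings the pool only to (4, 2, 6, 1), and all the rest need more.
The rest can finish in the order J4, J8, J5. Check, step by step:
  pool = (1, 1, 3, 0)
  J4 needs (1, 0, 2, 0) <= (1, 1, 3, 0) -> finishes; pool += (3, 0, 0, 0) = (4, 1, 3, 0)
  J8 needs (3, 0, 0, 0) <= (4, 1, 3, 0) -> finishes; pool += (0, 1, 1, 0) = (4, 2, 4, 0)
  J5 needs (3, 1, 0, 0) <= (4, 2, 4, 0) -> finishes; pool += (0, 0, 2, 1) = (4, 2, 6, 1)
The stuck group stays short no matter what:
  J9 cannot run: need (0, 1, 0, 2) vs free (4, 2, 6, 1) (insufficient R1)
  J1 cannot run: need (0, 1, 6, 2) vs free (4, 2, 6, 1) (insufficient R1)


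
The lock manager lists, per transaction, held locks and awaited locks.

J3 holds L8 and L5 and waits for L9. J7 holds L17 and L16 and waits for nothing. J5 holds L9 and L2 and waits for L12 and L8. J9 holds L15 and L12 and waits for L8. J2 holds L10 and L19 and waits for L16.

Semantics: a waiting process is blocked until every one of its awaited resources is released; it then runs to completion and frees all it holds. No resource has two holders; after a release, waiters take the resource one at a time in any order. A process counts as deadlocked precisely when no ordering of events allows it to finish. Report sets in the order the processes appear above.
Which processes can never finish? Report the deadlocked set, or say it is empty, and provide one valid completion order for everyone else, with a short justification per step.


The deadlocked set is J3, J5 and J9.
Key observation: the waits loop around J3 -> J5 -> J3 with no way out; J9 is caught in further circular waits.
A valid finishing order for the others: J7, J2.
Check, step by step:
  J7: no waits; runs immediately, freeing L17 and L16
  J2: everything it awaited (L16) is free; runs, freeing L10 and L19


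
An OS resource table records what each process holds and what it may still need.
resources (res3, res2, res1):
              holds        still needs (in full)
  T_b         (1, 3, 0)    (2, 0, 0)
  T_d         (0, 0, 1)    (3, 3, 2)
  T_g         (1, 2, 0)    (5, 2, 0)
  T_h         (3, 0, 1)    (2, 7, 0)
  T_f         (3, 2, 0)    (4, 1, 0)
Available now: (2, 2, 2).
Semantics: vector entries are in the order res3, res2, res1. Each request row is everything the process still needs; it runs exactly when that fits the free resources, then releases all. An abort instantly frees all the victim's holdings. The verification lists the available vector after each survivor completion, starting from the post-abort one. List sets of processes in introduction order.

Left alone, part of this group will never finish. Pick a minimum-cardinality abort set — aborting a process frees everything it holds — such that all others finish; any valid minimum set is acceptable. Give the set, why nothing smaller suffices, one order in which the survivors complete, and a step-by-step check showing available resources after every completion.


Abort T_g.
Key observation: before aborting T_g, T_h was permanently blocked — no order could ever run it; afterwards it completes at step 3.
Minimality: the empty abort set fails — the state is deadlocked as it stands.
Survivors finish in the order: T_d, T_b, T_h, T_f. Step-by-step check (pool after the aborts first):
  pool = (3, 4, 2)
  run T_d (needs (3, 3, 2), free (3, 4, 2)); after release of (0, 0, 1) the pool is (3, 4, 3)
  run T_b (needs (2, 0, 0), free (3, 4, 3)); after release of (1, 3, 0) the pool is (4, 7, 3)
  run T_h (needs (2, 7, 0), free (4, 7, 3)); after release of (3, 0, 1) the pool is (7, 7, 4)
  run T_f (needs (4, 1, 0), free (7, 7, 4)); after release of (3, 2, 0) the pool is (10, 9, 4)


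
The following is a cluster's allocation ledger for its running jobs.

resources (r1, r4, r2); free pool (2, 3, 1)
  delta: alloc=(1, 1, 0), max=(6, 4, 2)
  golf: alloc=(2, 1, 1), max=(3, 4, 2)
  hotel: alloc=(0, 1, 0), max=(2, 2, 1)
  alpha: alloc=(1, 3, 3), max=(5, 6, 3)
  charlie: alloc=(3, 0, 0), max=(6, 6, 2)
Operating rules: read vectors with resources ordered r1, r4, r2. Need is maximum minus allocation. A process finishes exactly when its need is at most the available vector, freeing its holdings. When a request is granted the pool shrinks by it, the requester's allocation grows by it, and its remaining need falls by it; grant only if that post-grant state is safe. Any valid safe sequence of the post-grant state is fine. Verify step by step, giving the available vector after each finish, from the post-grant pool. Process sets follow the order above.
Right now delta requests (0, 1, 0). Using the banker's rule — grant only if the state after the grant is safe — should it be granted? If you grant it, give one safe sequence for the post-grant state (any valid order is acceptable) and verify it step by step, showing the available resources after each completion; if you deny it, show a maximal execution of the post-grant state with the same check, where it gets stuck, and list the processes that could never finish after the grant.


GRANT — the state after the grant stays safe, e.g. via hotel, golf, alpha, delta, charlie.
Key observation: with (2, 2, 1) left after the transfer, hotel can run at once — the state stays safe.
Check on the post-grant state, step by step:
  pool = (2, 2, 1)
  run hotel (needs (2, 1, 1), free (2, 2, 1)); after release of (0, 1, 0) the pool is (2, 3, 1)
  run golf (needs (1, 3, 1), free (2, 3, 1)); after release of (2, 1, 1) the pool is (4, 4, 2)
  run alpha (needs (4, 3, 0), free (4, 4, 2)); after release of (1, 3, 3) the pool is (5, 7, 5)
  run delta (needs (5, 2, 2), free (5, 7, 5)); after release of (1, 2, 0) the pool is (6, 9, 5)
  run charlie (needs (3, 6, 2), free (6, 9, 5)); after release of (3, 0, 0) the pool is (9, 9, 5)


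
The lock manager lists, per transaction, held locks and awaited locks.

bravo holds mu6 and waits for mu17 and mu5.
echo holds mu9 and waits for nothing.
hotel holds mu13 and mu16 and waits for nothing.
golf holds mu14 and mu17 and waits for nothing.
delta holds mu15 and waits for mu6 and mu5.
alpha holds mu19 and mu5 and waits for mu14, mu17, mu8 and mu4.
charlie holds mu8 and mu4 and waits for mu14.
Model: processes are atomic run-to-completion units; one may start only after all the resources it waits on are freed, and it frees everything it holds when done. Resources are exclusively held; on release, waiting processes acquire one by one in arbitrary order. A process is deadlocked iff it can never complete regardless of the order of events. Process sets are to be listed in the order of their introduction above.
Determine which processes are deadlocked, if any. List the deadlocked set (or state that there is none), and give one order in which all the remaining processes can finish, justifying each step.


The deadlocked set is empty.
Key observation: the wait graph is acyclic; completion cascades from the unblocked processes through everyone else.
One completion order for the rest: golf, charlie, alpha, hotel, echo, bravo, delta.
Walking it through:
  run golf (it waits on nothing); releases mu14 and mu17
  run charlie (all its waits — mu14 — are resolved); releases mu8 and mu4
  run alpha (all its waits — mu14, mu17, mu8 and mu4 — are resolved); releases mu19 and mu5
  run hotel (it waits on nothing); releases mu13 and mu16
  run echo (it waits on nothing); releases mu9
  run bravo (all its waits — mu17 and mu5 — are resolved); releases mu6
  run delta (all its waits — mu6 and mu5 — are resolved); releases mu15


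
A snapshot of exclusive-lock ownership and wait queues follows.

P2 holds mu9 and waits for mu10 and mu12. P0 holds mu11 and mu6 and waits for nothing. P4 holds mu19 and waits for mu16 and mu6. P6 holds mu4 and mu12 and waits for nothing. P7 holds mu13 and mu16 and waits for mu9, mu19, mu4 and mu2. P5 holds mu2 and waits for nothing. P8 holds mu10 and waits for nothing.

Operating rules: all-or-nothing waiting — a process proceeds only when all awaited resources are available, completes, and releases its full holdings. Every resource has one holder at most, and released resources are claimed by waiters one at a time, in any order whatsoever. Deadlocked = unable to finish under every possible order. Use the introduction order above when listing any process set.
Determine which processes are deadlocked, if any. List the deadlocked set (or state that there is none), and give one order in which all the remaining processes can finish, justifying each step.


Deadlocked set: P4 and P7.
Key observation: along P4 -> P7 -> P4, each member waits on what the next one holds — a deadlock; no other process is dragged down with it.
A valid finishing order for the others: P5, P6, P8, P2, P0.
Check, step by step:
  P5: no waits; runs immediately, freeing mu2
  P6: no waits; runs immediately, freeing mu4 and mu12
  P8: no waits; runs immediately, freeing mu10
  P2 waits on mu10 and mu12 — all released -> runs and releases mu9
  P0: no waits; runs immediately, freeing mu11 and mu6


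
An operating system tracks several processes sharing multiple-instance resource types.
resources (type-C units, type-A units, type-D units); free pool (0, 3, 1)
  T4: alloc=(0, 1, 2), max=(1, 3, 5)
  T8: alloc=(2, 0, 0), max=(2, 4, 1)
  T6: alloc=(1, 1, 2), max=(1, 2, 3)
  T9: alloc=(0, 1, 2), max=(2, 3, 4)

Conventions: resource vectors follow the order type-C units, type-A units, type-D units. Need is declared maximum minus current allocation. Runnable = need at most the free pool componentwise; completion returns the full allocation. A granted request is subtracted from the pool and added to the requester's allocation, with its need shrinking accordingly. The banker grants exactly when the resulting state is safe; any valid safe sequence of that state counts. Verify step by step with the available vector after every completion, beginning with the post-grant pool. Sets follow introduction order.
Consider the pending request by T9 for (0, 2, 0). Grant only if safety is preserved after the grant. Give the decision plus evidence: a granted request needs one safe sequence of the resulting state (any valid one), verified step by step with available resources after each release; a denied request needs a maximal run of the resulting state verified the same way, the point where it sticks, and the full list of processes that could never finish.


DENY — the pretend-granted state is unsafe.
Key observation: after T6, T4 the pool peaks at (1, 3, 5), and each blocked process is short somewhere: T8 on type-A units; T9 on type-C units.
Pretend the grant happened; the run T6, T4 goes as far as possible. Verifying each step:
  pool = (0, 1, 1)
  T6 needs (0, 1, 1) <= (0, 1, 1) -> finishes; pool += (1, 1, 2) = (1, 2, 3)
  T4 needs (1, 2, 3) <= (1, 2, 3) -> finishes; pool += (0, 1, 2) = (1, 3, 5)
  T8 cannot run: need (0, 4, 1) vs free (1, 3, 5) (insufficient type-A units)
  T9 cannot run: need (2, 0, 2) vs free (1, 3, 5) (insufficient type-C units)
Post-grant, the permanently blocked set is T8 and T9.
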